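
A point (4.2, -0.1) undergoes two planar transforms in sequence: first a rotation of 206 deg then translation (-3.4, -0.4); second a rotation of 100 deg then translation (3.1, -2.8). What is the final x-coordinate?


After transform 1:
x1 = cos(206)*4.2 - sin(206)*-0.1 + -3.4 = -7.2188
y1 = sin(206)*4.2 + cos(206)*-0.1 + -0.4 = -2.1513
After transform 2:
x2 = cos(100)*-7.2188 - sin(100)*-2.1513 + 3.1
= 6.4721


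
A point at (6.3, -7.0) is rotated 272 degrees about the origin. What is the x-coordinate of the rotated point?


x' = x*cos(theta) - y*sin(theta)
cos(272 deg) = 0.0349, sin(272 deg) = -0.9994
x' = 6.3 * 0.0349 - -7.0 * -0.9994
= 0.2199 - 6.9957
= -6.7759


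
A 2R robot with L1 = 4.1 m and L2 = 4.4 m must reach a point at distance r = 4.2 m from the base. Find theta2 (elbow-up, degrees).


cos(theta2) = (r^2 - L1^2 - L2^2) / (2*L1*L2)
cos(theta2) = (17.64 - 16.81 - 19.36) / 36.08
cos(theta2) = -0.513581
theta2 = 120.9026 degrees


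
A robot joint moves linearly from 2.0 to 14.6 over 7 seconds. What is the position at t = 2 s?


s = t/T = 2/7 = 0.2857
p(t) = p0 + (pf-p0)*s
= 2.0 + (14.6 - 2.0) * 0.2857
= 5.6


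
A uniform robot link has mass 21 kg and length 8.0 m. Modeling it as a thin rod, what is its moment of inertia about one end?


I = (1/3) * m * L^2
= (1/3) * 21 * 8.0^2
= 0.333333 * 21 * 64.0
= 448.0 kg*m^2


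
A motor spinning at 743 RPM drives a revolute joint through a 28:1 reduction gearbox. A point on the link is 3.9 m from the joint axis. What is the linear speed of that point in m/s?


omega_motor = 743 * 2*pi/60 = 77.8068 rad/s
omega_joint = omega_motor / 28 = 2.7788 rad/s
v = omega_joint * r = 2.7788 * 3.9
= 10.8374 m/s


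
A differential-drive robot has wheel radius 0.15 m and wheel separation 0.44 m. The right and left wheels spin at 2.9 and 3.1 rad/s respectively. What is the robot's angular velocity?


vR = r*wR = 0.15*2.9 = 0.435 m/s
vL = r*wL = 0.15*3.1 = 0.465 m/s
v = (vR+vL)/2 = 0.45 m/s
omega = (vR-vL)/L = -0.0682 rad/s
angular velocity = -0.0682 rad/s


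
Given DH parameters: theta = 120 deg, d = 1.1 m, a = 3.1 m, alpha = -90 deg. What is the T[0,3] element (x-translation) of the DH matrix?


T[0,3] = a * cos(theta)
= 3.1 * cos(120 deg)
= 3.1 * -0.5
= -1.55


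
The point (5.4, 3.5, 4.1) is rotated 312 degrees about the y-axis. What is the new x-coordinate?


Rotation about y-axis: x' = x*cos(theta) + z*sin(theta)
= 5.4 * 0.6691 + 4.1 * -0.7431
= 0.5664


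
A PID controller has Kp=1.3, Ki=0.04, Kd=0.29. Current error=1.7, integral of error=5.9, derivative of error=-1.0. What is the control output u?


u = Kp*e + Ki*int(e) + Kd*de/dt
= 1.3*1.7 + 0.04*5.9 + 0.29*(-1.0)
= 2.21 + 0.236 + -0.29
= 2.156


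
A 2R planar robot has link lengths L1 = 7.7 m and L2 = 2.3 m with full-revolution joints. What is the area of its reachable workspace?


r_max = L1 + L2 = 10.0 m
r_min = |L1 - L2| = 5.4 m
Area = pi*(r_max^2 - r_min^2)
= pi*(100.0 - 29.16)
= pi * 70.84
= 222.5504 m^2


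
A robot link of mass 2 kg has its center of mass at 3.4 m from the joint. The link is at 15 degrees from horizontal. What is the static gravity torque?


tau = m*g*L*cos(angle)
= 2 * 9.81 * 3.4 * cos(15 deg)
= 2 * 9.81 * 3.4 * 0.9659
= 64.435 Nm


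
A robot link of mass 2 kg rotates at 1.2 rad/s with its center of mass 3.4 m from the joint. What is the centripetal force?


F = m * omega^2 * r
= 2 * 1.2^2 * 3.4
= 2 * 1.44 * 3.4
= 9.792 N


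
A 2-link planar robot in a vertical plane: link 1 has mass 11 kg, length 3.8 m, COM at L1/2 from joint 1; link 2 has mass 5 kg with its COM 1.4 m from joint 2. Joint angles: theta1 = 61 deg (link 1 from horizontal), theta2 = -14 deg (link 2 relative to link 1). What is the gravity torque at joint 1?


Horizontal distance from joint 1 to link-1 COM:
  x_c1 = (L1/2)*cos(t1) = 1.9 * 0.4848 = 0.9211 m
Horizontal distance from joint 1 to link-2 COM:
  x_c2 = L1*cos(t1) + Lc2*cos(t1+t2)
       = 3.8*0.4848 + 1.4*0.682 = 2.7971 m
tau1 = m1*g*x_c1 + m2*g*x_c2
     = 11*9.81*0.9211 + 5*9.81*2.7971
     = 99.4 + 137.1965
     = 236.5965 Nm


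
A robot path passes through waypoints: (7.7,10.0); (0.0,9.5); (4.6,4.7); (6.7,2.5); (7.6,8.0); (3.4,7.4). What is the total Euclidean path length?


Segment lengths:
  seg1 = sqrt((-7.7)^2 + (-0.5)^2) = 7.7162
  seg2 = sqrt((4.6)^2 + (-4.8)^2) = 6.6483
  seg3 = sqrt((2.1)^2 + (-2.2)^2) = 3.0414
  seg4 = sqrt((0.9)^2 + (5.5)^2) = 5.5731
  seg5 = sqrt((-4.2)^2 + (-0.6)^2) = 4.2426
Total = 27.2217


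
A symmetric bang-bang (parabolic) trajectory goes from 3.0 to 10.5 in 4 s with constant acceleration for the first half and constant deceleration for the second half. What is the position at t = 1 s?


Symmetric rest-to-rest: each phase covers (pf-p0)/2 in time T/2. 0.5*a*(T/2)^2 = (pf-p0)/2 => a = 4*(pf-p0)/T^2
a = 4*(10.5-3.0)/4^2 = 1.875
t = 1 is in the acceleration phase (t <= T/2).
p = p0 + 0.5*a*t^2 = 3.0 + 0.5*1.875*1^2
= 3.9375


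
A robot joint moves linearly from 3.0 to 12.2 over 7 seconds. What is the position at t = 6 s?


s = t/T = 6/7 = 0.8571
p(t) = p0 + (pf-p0)*s
= 3.0 + (12.2 - 3.0) * 0.8571
= 10.8857


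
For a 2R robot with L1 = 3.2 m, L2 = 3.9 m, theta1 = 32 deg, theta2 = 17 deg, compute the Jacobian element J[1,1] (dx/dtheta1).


J[1,1] = -L1*sin(t1) - L2*sin(t1+t2)
= -3.2*sin(32) - 3.9*sin(49)
= -4.6391


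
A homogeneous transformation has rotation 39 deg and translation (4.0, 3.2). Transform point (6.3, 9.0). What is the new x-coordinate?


x' = cos(theta)*px - sin(theta)*py + tx
= 0.7771*6.3 - 0.6293*9.0 + 4.0
= 3.2321


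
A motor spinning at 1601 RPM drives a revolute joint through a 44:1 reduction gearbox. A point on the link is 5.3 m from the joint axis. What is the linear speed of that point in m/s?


omega_motor = 1601 * 2*pi/60 = 167.6563 rad/s
omega_joint = omega_motor / 44 = 3.8104 rad/s
v = omega_joint * r = 3.8104 * 5.3
= 20.195 m/s


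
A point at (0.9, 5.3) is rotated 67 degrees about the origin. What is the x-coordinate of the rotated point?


x' = x*cos(theta) - y*sin(theta)
cos(67 deg) = 0.3907, sin(67 deg) = 0.9205
x' = 0.9 * 0.3907 - 5.3 * 0.9205
= 0.3517 - 4.8787
= -4.527


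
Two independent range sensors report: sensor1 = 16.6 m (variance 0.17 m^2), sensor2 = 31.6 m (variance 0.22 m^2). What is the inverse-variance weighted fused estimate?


w1 = (1/var1) / (1/var1 + 1/var2)
   = 5.8824 / (5.8824 + 4.5455) = 0.5641
w2 = 1 - w1 = 0.4359
fused = w1*s1 + w2*s2 = 9.3641 + 13.7744
= 23.1385 m


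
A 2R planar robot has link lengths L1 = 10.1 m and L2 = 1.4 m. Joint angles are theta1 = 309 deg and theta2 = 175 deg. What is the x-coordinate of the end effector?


Convert angles to radians: theta1 = 5.3931, theta2 = 3.0543
x = L1*cos(theta1) + L2*cos(theta1+theta2)
x = 6.3561 + -0.7829
x = 5.5733


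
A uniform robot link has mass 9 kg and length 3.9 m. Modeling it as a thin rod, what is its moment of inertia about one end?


I = (1/3) * m * L^2
= (1/3) * 9 * 3.9^2
= 0.333333 * 9 * 15.21
= 45.63 kg*m^2


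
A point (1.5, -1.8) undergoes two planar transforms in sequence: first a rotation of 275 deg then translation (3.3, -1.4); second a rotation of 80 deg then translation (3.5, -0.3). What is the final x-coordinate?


After transform 1:
x1 = cos(275)*1.5 - sin(275)*-1.8 + 3.3 = 1.6376
y1 = sin(275)*1.5 + cos(275)*-1.8 + -1.4 = -3.0512
After transform 2:
x2 = cos(80)*1.6376 - sin(80)*-3.0512 + 3.5
= 6.7892


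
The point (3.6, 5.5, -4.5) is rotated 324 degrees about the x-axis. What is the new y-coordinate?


Rotation about x-axis: y' = y*cos(theta) - z*sin(theta)
= 5.5 * 0.809 - -4.5 * -0.5878
= 1.8046


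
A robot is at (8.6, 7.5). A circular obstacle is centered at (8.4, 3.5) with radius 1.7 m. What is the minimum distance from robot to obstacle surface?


center_dist = sqrt((8.6-8.4)^2 + (7.5-3.5)^2)
= sqrt(0.04 + 16.0)
= 4.005
min_dist = center_dist - radius = 4.005 - 1.7 = 2.305 m


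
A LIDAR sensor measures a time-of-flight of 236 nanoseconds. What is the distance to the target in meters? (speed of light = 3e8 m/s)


tof = 236 ns = 2.36e-07 s
dist = c * tof / 2
= 3e8 * 2.36e-07 / 2
= 35.4 m


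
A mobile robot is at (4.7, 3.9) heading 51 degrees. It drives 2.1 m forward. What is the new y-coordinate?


y_new = y0 + d*sin(theta)
= 3.9 + 2.1*sin(51)
= 3.9 + 1.632
= 5.532


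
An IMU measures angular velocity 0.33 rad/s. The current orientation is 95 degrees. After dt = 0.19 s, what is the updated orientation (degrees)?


delta_theta = w * dt = 0.33 * 0.19 = 0.0627 rad
= 3.5924 deg
theta_new = 95 + 3.5924 = 98.5924 deg


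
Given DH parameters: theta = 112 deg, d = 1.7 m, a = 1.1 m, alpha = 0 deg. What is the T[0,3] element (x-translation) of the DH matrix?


T[0,3] = a * cos(theta)
= 1.1 * cos(112 deg)
= 1.1 * -0.3746
= -0.4121


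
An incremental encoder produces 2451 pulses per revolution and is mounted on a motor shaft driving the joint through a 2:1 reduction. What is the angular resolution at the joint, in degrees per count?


counts per rev = 2451
effective counts at joint = 2451 * 2 = 4902
resolution = 360 / 4902
= 0.0734 deg/count


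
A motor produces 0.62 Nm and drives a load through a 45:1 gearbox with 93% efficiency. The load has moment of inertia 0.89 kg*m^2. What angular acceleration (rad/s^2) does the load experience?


tau_out = tau_motor * N * eta
= 0.62 * 45 * 0.93 = 25.947 Nm
alpha = tau_out / I = 25.947 / 0.89
= 29.1539 rad/s^2


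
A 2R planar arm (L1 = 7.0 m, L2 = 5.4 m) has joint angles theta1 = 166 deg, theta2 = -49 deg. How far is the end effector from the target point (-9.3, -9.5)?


End effector via forward kinematics:
x = L1*cos(t1) + L2*cos(t1+t2) = -9.2436
y = L1*sin(t1) + L2*sin(t1+t2) = 6.5049
Distance to target:
d = sqrt((-9.3 - -9.2436)^2 + (-9.5 - 6.5049)^2)
= sqrt(0.0032 + 256.1565)
= 16.005 m


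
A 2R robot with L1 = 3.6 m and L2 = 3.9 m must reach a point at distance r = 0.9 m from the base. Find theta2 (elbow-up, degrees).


cos(theta2) = (r^2 - L1^2 - L2^2) / (2*L1*L2)
cos(theta2) = (0.81 - 12.96 - 15.21) / 28.08
cos(theta2) = -0.974359
theta2 = 166.9972 degrees


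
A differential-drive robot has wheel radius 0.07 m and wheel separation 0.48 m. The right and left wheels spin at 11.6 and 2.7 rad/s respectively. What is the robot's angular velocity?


vR = r*wR = 0.07*11.6 = 0.812 m/s
vL = r*wL = 0.07*2.7 = 0.189 m/s
v = (vR+vL)/2 = 0.5005 m/s
omega = (vR-vL)/L = 1.2979 rad/s
angular velocity = 1.2979 rad/s


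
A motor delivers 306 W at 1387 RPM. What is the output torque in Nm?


omega = 1387 * 2*pi/60 = 145.2463 rad/s
tau = P / omega = 306 / 145.2463
= 2.1068 Nm


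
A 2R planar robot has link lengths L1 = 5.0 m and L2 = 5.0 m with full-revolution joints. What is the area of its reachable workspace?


r_max = L1 + L2 = 10.0 m
r_min = |L1 - L2| = 0.0 m
Area = pi*(r_max^2 - r_min^2)
= pi*(100.0 - 0.0)
= pi * 100.0
= 314.1593 m^2


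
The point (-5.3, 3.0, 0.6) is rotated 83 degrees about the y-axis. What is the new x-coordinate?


Rotation about y-axis: x' = x*cos(theta) + z*sin(theta)
= -5.3 * 0.1219 + 0.6 * 0.9925
= -0.0504


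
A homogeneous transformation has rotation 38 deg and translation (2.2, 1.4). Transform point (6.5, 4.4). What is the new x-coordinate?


x' = cos(theta)*px - sin(theta)*py + tx
= 0.788*6.5 - 0.6157*4.4 + 2.2
= 4.6132


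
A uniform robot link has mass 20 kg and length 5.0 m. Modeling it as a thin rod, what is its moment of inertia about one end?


I = (1/3) * m * L^2
= (1/3) * 20 * 5.0^2
= 0.333333 * 20 * 25.0
= 166.6667 kg*m^2


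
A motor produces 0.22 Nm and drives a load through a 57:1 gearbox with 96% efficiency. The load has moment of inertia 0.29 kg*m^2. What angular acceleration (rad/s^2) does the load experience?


tau_out = tau_motor * N * eta
= 0.22 * 57 * 0.96 = 12.0384 Nm
alpha = tau_out / I = 12.0384 / 0.29
= 41.5117 rad/s^2


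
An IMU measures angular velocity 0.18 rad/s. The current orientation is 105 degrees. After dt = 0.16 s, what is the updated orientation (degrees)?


delta_theta = w * dt = 0.18 * 0.16 = 0.0288 rad
= 1.6501 deg
theta_new = 105 + 1.6501 = 106.6501 deg


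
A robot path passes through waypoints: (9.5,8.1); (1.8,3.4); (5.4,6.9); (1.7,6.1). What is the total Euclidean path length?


Segment lengths:
  seg1 = sqrt((-7.7)^2 + (-4.7)^2) = 9.0211
  seg2 = sqrt((3.6)^2 + (3.5)^2) = 5.021
  seg3 = sqrt((-3.7)^2 + (-0.8)^2) = 3.7855
Total = 17.8275


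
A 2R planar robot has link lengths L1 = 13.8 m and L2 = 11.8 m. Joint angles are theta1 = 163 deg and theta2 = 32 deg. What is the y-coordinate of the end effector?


Convert angles to radians: theta1 = 2.8449, theta2 = 0.5585
y = L1*sin(theta1) + L2*sin(theta1+theta2)
y = 4.0347 + -3.0541
y = 0.9807


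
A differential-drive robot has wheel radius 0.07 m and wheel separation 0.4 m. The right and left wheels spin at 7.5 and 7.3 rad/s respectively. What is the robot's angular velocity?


vR = r*wR = 0.07*7.5 = 0.525 m/s
vL = r*wL = 0.07*7.3 = 0.511 m/s
v = (vR+vL)/2 = 0.518 m/s
omega = (vR-vL)/L = 0.035 rad/s
angular velocity = 0.035 rad/s


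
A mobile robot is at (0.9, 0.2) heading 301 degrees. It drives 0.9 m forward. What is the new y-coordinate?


y_new = y0 + d*sin(theta)
= 0.2 + 0.9*sin(301)
= 0.2 + -0.7715
= -0.5715


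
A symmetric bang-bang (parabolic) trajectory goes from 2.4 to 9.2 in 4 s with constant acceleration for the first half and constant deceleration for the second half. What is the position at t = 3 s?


Symmetric rest-to-rest: each phase covers (pf-p0)/2 in time T/2. 0.5*a*(T/2)^2 = (pf-p0)/2 => a = 4*(pf-p0)/T^2
a = 4*(9.2-2.4)/4^2 = 1.7
t = 3 is in the deceleration phase (t > T/2).
p = pf - 0.5*a*(T-t)^2 = 9.2 - 0.5*1.7*1^2
= 8.35


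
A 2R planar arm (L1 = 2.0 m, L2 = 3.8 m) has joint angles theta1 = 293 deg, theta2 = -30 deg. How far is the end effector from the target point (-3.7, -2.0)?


End effector via forward kinematics:
x = L1*cos(t1) + L2*cos(t1+t2) = 0.3184
y = L1*sin(t1) + L2*sin(t1+t2) = -5.6127
Distance to target:
d = sqrt((-3.7 - 0.3184)^2 + (-2.0 - -5.6127)^2)
= sqrt(16.1472 + 13.0515)
= 5.4036 m


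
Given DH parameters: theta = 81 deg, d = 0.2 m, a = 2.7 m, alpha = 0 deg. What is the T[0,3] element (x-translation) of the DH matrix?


T[0,3] = a * cos(theta)
= 2.7 * cos(81 deg)
= 2.7 * 0.1564
= 0.4224


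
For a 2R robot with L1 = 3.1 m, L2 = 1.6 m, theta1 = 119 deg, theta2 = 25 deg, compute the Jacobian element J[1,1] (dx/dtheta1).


J[1,1] = -L1*sin(t1) - L2*sin(t1+t2)
= -3.1*sin(119) - 1.6*sin(144)
= -3.6518


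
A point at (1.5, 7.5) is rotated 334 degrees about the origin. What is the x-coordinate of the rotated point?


x' = x*cos(theta) - y*sin(theta)
cos(334 deg) = 0.8988, sin(334 deg) = -0.4384
x' = 1.5 * 0.8988 - 7.5 * -0.4384
= 1.3482 - -3.2878
= 4.636


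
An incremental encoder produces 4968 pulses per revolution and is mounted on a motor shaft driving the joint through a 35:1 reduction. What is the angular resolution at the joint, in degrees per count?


counts per rev = 4968
effective counts at joint = 4968 * 35 = 173880
resolution = 360 / 173880
= 0.0021 deg/count


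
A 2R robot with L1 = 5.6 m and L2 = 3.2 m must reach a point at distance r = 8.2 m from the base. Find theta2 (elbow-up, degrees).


cos(theta2) = (r^2 - L1^2 - L2^2) / (2*L1*L2)
cos(theta2) = (67.24 - 31.36 - 10.24) / 35.84
cos(theta2) = 0.715402
theta2 = 44.3239 degrees


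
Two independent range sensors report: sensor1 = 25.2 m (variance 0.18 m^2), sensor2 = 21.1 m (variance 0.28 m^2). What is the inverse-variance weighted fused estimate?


w1 = (1/var1) / (1/var1 + 1/var2)
   = 5.5556 / (5.5556 + 3.5714) = 0.6087
w2 = 1 - w1 = 0.3913
fused = w1*s1 + w2*s2 = 15.3391 + 8.2565
= 23.5957 m


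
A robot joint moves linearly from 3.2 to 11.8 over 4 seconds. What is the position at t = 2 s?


s = t/T = 2/4 = 0.5
p(t) = p0 + (pf-p0)*s
= 3.2 + (11.8 - 3.2) * 0.5
= 7.5


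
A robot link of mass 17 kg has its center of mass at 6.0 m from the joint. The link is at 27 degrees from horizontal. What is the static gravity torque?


tau = m*g*L*cos(angle)
= 17 * 9.81 * 6.0 * cos(27 deg)
= 17 * 9.81 * 6.0 * 0.891
= 891.5589 Nm


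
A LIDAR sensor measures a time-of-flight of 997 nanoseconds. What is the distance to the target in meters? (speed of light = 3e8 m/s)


tof = 997 ns = 9.97e-07 s
dist = c * tof / 2
= 3e8 * 9.97e-07 / 2
= 149.55 m


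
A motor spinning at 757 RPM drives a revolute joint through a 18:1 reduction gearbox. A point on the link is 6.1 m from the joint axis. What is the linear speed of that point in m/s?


omega_motor = 757 * 2*pi/60 = 79.2729 rad/s
omega_joint = omega_motor / 18 = 4.404 rad/s
v = omega_joint * r = 4.404 * 6.1
= 26.8647 m/s


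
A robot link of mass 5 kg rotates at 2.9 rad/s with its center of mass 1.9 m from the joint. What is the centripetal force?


F = m * omega^2 * r
= 5 * 2.9^2 * 1.9
= 5 * 8.41 * 1.9
= 79.895 N


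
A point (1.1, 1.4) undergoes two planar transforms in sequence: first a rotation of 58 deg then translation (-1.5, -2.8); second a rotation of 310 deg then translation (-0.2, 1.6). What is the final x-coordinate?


After transform 1:
x1 = cos(58)*1.1 - sin(58)*1.4 + -1.5 = -2.1044
y1 = sin(58)*1.1 + cos(58)*1.4 + -2.8 = -1.1253
After transform 2:
x2 = cos(310)*-2.1044 - sin(310)*-1.1253 + -0.2
= -2.4147


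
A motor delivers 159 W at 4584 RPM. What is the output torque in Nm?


omega = 4584 * 2*pi/60 = 480.0354 rad/s
tau = P / omega = 159 / 480.0354
= 0.3312 Nm


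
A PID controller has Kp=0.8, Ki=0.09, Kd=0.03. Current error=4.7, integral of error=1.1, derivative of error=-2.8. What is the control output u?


u = Kp*e + Ki*int(e) + Kd*de/dt
= 0.8*4.7 + 0.09*1.1 + 0.03*(-2.8)
= 3.76 + 0.099 + -0.084
= 3.775


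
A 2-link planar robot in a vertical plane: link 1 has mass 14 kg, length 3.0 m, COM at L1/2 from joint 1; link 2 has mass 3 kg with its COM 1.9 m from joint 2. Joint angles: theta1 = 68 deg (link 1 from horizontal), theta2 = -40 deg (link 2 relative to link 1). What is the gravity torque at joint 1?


Horizontal distance from joint 1 to link-1 COM:
  x_c1 = (L1/2)*cos(t1) = 1.5 * 0.3746 = 0.5619 m
Horizontal distance from joint 1 to link-2 COM:
  x_c2 = L1*cos(t1) + Lc2*cos(t1+t2)
       = 3.0*0.3746 + 1.9*0.8829 = 2.8014 m
tau1 = m1*g*x_c1 + m2*g*x_c2
     = 14*9.81*0.5619 + 3*9.81*2.8014
     = 77.1727 + 82.4458
     = 159.6185 Nm


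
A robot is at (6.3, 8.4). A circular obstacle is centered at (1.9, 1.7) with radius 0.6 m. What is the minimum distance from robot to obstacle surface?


center_dist = sqrt((6.3-1.9)^2 + (8.4-1.7)^2)
= sqrt(19.36 + 44.89)
= 8.0156
min_dist = center_dist - radius = 8.0156 - 0.6 = 7.4156 m


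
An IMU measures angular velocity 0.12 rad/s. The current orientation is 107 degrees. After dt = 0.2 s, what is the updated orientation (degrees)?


delta_theta = w * dt = 0.12 * 0.2 = 0.024 rad
= 1.3751 deg
theta_new = 107 + 1.3751 = 108.3751 deg


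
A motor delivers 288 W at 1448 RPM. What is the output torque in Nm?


omega = 1448 * 2*pi/60 = 151.6342 rad/s
tau = P / omega = 288 / 151.6342
= 1.8993 Nm


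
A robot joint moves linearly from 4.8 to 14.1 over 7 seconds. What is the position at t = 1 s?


s = t/T = 1/7 = 0.1429
p(t) = p0 + (pf-p0)*s
= 4.8 + (14.1 - 4.8) * 0.1429
= 6.1286


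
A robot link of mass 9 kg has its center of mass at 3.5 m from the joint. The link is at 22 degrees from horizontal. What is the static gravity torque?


tau = m*g*L*cos(angle)
= 9 * 9.81 * 3.5 * cos(22 deg)
= 9 * 9.81 * 3.5 * 0.9272
= 286.5137 Nm


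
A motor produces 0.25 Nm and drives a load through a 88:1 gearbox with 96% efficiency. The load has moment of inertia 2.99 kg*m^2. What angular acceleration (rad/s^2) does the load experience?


tau_out = tau_motor * N * eta
= 0.25 * 88 * 0.96 = 21.12 Nm
alpha = tau_out / I = 21.12 / 2.99
= 7.0635 rad/s^2


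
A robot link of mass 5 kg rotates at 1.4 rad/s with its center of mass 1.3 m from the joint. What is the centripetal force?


F = m * omega^2 * r
= 5 * 1.4^2 * 1.3
= 5 * 1.96 * 1.3
= 12.74 N


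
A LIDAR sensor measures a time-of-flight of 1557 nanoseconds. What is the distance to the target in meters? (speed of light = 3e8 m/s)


tof = 1557 ns = 1.557e-06 s
dist = c * tof / 2
= 3e8 * 1.557e-06 / 2
= 233.55 m


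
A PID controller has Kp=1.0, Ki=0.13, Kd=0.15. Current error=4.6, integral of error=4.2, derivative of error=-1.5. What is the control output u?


u = Kp*e + Ki*int(e) + Kd*de/dt
= 1.0*4.6 + 0.13*4.2 + 0.15*(-1.5)
= 4.6 + 0.546 + -0.225
= 4.921


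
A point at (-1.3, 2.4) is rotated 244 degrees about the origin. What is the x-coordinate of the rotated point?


x' = x*cos(theta) - y*sin(theta)
cos(244 deg) = -0.4384, sin(244 deg) = -0.8988
x' = -1.3 * -0.4384 - 2.4 * -0.8988
= 0.5699 - -2.1571
= 2.727


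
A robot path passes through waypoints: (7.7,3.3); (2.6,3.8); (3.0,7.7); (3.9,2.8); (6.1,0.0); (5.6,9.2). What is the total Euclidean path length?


Segment lengths:
  seg1 = sqrt((-5.1)^2 + (0.5)^2) = 5.1245
  seg2 = sqrt((0.4)^2 + (3.9)^2) = 3.9205
  seg3 = sqrt((0.9)^2 + (-4.9)^2) = 4.982
  seg4 = sqrt((2.2)^2 + (-2.8)^2) = 3.5609
  seg5 = sqrt((-0.5)^2 + (9.2)^2) = 9.2136
Total = 26.8014


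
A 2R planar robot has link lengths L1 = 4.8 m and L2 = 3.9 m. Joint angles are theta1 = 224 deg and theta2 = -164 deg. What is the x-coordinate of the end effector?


Convert angles to radians: theta1 = 3.9095, theta2 = -2.8623
x = L1*cos(theta1) + L2*cos(theta1+theta2)
x = -3.4528 + 1.95
x = -1.5028


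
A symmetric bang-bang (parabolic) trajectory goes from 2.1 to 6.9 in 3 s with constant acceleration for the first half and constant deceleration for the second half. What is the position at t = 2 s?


Symmetric rest-to-rest: each phase covers (pf-p0)/2 in time T/2. 0.5*a*(T/2)^2 = (pf-p0)/2 => a = 4*(pf-p0)/T^2
a = 4*(6.9-2.1)/3^2 = 2.1333
t = 2 is in the deceleration phase (t > T/2).
p = pf - 0.5*a*(T-t)^2 = 6.9 - 0.5*2.1333*1^2
= 5.8333


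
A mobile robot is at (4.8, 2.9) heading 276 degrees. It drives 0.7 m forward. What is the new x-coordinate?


x_new = x0 + d*cos(theta)
= 4.8 + 0.7*cos(276)
= 4.8 + 0.0732
= 4.8732


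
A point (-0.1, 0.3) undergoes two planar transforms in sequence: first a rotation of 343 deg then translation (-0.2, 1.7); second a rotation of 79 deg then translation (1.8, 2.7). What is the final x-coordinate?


After transform 1:
x1 = cos(343)*-0.1 - sin(343)*0.3 + -0.2 = -0.2079
y1 = sin(343)*-0.1 + cos(343)*0.3 + 1.7 = 2.0161
After transform 2:
x2 = cos(79)*-0.2079 - sin(79)*2.0161 + 1.8
= -0.2188


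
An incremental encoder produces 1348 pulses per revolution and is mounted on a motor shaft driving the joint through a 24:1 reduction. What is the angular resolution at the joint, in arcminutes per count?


counts per rev = 1348
effective counts at joint = 1348 * 24 = 32352
resolution = 360*60 / 32352
= 0.6677 arcmin/count


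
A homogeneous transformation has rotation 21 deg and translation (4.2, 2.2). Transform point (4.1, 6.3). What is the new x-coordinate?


x' = cos(theta)*px - sin(theta)*py + tx
= 0.9336*4.1 - 0.3584*6.3 + 4.2
= 5.77


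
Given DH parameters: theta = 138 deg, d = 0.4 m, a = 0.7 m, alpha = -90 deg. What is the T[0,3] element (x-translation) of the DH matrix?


T[0,3] = a * cos(theta)
= 0.7 * cos(138 deg)
= 0.7 * -0.7431
= -0.5202


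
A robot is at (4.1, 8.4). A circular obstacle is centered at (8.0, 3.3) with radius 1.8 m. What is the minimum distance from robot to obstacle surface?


center_dist = sqrt((4.1-8.0)^2 + (8.4-3.3)^2)
= sqrt(15.21 + 26.01)
= 6.4203
min_dist = center_dist - radius = 6.4203 - 1.8 = 4.6203 m


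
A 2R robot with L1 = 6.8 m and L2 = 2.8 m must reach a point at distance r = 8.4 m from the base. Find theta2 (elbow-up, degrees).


cos(theta2) = (r^2 - L1^2 - L2^2) / (2*L1*L2)
cos(theta2) = (70.56 - 46.24 - 7.84) / 38.08
cos(theta2) = 0.432773
theta2 = 64.3563 degrees


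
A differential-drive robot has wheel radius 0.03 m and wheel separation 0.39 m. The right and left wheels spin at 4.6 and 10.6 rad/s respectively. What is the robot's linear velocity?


vR = r*wR = 0.03*4.6 = 0.138 m/s
vL = r*wL = 0.03*10.6 = 0.318 m/s
v = (vR+vL)/2 = 0.228 m/s
omega = (vR-vL)/L = -0.4615 rad/s
linear velocity = 0.228 m/s


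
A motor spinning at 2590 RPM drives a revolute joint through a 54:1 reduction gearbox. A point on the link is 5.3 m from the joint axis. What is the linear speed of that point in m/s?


omega_motor = 2590 * 2*pi/60 = 271.2242 rad/s
omega_joint = omega_motor / 54 = 5.0227 rad/s
v = omega_joint * r = 5.0227 * 5.3
= 26.6201 m/s


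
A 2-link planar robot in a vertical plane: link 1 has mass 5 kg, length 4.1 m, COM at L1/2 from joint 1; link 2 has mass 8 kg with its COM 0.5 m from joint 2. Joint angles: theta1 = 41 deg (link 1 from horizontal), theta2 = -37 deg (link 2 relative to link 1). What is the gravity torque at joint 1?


Horizontal distance from joint 1 to link-1 COM:
  x_c1 = (L1/2)*cos(t1) = 2.05 * 0.7547 = 1.5472 m
Horizontal distance from joint 1 to link-2 COM:
  x_c2 = L1*cos(t1) + Lc2*cos(t1+t2)
       = 4.1*0.7547 + 0.5*0.9976 = 3.5931 m
tau1 = m1*g*x_c1 + m2*g*x_c2
     = 5*9.81*1.5472 + 8*9.81*3.5931
     = 75.8879 + 281.9858
     = 357.8737 Nm


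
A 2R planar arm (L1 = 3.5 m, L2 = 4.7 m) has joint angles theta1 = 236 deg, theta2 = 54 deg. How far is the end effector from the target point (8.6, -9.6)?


End effector via forward kinematics:
x = L1*cos(t1) + L2*cos(t1+t2) = -0.3497
y = L1*sin(t1) + L2*sin(t1+t2) = -7.3182
Distance to target:
d = sqrt((8.6 - -0.3497)^2 + (-9.6 - -7.3182)^2)
= sqrt(80.0968 + 5.2067)
= 9.236 m


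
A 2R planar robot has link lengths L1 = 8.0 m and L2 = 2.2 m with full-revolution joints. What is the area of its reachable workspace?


r_max = L1 + L2 = 10.2 m
r_min = |L1 - L2| = 5.8 m
Area = pi*(r_max^2 - r_min^2)
= pi*(104.04 - 33.64)
= pi * 70.4
= 221.1681 m^2


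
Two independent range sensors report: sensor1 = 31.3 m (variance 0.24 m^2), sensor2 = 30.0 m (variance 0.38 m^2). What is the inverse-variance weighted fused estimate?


w1 = (1/var1) / (1/var1 + 1/var2)
   = 4.1667 / (4.1667 + 2.6316) = 0.6129
w2 = 1 - w1 = 0.3871
fused = w1*s1 + w2*s2 = 19.1839 + 11.6129
= 30.7968 m


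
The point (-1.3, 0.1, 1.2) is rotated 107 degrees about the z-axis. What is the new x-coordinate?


Rotation about z-axis: x' = x*cos(theta) - y*sin(theta)
= -1.3 * -0.2924 - 0.1 * 0.9563
= 0.2845


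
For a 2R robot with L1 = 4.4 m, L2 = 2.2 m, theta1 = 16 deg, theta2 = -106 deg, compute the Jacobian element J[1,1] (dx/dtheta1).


J[1,1] = -L1*sin(t1) - L2*sin(t1+t2)
= -4.4*sin(16) - 2.2*sin(-90)
= 0.9872


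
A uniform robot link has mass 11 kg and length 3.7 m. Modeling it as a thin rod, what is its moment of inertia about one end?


I = (1/3) * m * L^2
= (1/3) * 11 * 3.7^2
= 0.333333 * 11 * 13.69
= 50.1967 kg*m^2


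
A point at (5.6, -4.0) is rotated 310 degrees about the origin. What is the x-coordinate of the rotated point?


x' = x*cos(theta) - y*sin(theta)
cos(310 deg) = 0.6428, sin(310 deg) = -0.766
x' = 5.6 * 0.6428 - -4.0 * -0.766
= 3.5996 - 3.0642
= 0.5354


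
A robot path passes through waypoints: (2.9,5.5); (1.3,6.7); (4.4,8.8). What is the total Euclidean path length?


Segment lengths:
  seg1 = sqrt((-1.6)^2 + (1.2)^2) = 2.0
  seg2 = sqrt((3.1)^2 + (2.1)^2) = 3.7443
Total = 5.7443


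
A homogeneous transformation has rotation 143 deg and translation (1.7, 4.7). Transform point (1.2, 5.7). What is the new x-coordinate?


x' = cos(theta)*px - sin(theta)*py + tx
= -0.7986*1.2 - 0.6018*5.7 + 1.7
= -2.6887


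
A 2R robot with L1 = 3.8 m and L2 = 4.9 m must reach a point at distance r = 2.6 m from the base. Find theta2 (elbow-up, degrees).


cos(theta2) = (r^2 - L1^2 - L2^2) / (2*L1*L2)
cos(theta2) = (6.76 - 14.44 - 24.01) / 37.24
cos(theta2) = -0.850967
theta2 = 148.317 degrees


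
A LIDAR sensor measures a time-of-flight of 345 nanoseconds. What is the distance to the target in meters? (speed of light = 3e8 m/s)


tof = 345 ns = 3.45e-07 s
dist = c * tof / 2
= 3e8 * 3.45e-07 / 2
= 51.75 m


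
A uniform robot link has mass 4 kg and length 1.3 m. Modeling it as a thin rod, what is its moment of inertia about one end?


I = (1/3) * m * L^2
= (1/3) * 4 * 1.3^2
= 0.333333 * 4 * 1.69
= 2.2533 kg*m^2


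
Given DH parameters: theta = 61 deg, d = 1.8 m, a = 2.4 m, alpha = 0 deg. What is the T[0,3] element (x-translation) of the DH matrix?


T[0,3] = a * cos(theta)
= 2.4 * cos(61 deg)
= 2.4 * 0.4848
= 1.1635


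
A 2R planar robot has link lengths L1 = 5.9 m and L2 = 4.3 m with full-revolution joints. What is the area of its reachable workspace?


r_max = L1 + L2 = 10.2 m
r_min = |L1 - L2| = 1.6 m
Area = pi*(r_max^2 - r_min^2)
= pi*(104.04 - 2.56)
= pi * 101.48
= 318.8088 m^2


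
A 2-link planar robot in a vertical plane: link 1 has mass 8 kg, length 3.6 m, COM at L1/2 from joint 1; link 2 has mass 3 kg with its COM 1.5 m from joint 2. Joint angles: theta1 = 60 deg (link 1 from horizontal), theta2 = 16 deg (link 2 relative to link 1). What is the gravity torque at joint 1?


Horizontal distance from joint 1 to link-1 COM:
  x_c1 = (L1/2)*cos(t1) = 1.8 * 0.5 = 0.9 m
Horizontal distance from joint 1 to link-2 COM:
  x_c2 = L1*cos(t1) + Lc2*cos(t1+t2)
       = 3.6*0.5 + 1.5*0.2419 = 2.1629 m
tau1 = m1*g*x_c1 + m2*g*x_c2
     = 8*9.81*0.9 + 3*9.81*2.1629
     = 70.632 + 63.6536
     = 134.2856 Nm


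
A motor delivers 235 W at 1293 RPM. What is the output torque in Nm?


omega = 1293 * 2*pi/60 = 135.4026 rad/s
tau = P / omega = 235 / 135.4026
= 1.7356 Nm


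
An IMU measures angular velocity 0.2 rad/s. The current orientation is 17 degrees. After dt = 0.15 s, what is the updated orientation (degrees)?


delta_theta = w * dt = 0.2 * 0.15 = 0.03 rad
= 1.7189 deg
theta_new = 17 + 1.7189 = 18.7189 deg


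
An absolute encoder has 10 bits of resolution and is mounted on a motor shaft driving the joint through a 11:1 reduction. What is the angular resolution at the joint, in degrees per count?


counts = 2^10 = 1024
effective counts at joint = 1024 * 11 = 11264
resolution = 360 / 11264
= 0.032 deg/count


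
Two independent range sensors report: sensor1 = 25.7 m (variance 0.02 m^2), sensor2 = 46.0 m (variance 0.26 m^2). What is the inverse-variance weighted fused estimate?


w1 = (1/var1) / (1/var1 + 1/var2)
   = 50.0 / (50.0 + 3.8462) = 0.9286
w2 = 1 - w1 = 0.0714
fused = w1*s1 + w2*s2 = 23.8643 + 3.2857
= 27.15 m


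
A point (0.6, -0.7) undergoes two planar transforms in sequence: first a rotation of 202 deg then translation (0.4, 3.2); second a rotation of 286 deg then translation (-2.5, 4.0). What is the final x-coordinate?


After transform 1:
x1 = cos(202)*0.6 - sin(202)*-0.7 + 0.4 = -0.4185
y1 = sin(202)*0.6 + cos(202)*-0.7 + 3.2 = 3.6243
After transform 2:
x2 = cos(286)*-0.4185 - sin(286)*3.6243 + -2.5
= 0.8685


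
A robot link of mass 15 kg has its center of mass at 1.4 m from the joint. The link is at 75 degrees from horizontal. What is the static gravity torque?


tau = m*g*L*cos(angle)
= 15 * 9.81 * 1.4 * cos(75 deg)
= 15 * 9.81 * 1.4 * 0.2588
= 53.3193 Nm


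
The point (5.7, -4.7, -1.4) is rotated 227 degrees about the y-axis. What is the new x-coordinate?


Rotation about y-axis: x' = x*cos(theta) + z*sin(theta)
= 5.7 * -0.682 + -1.4 * -0.7314
= -2.8635


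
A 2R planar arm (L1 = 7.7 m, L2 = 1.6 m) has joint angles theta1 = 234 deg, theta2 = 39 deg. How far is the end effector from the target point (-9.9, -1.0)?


End effector via forward kinematics:
x = L1*cos(t1) + L2*cos(t1+t2) = -4.4422
y = L1*sin(t1) + L2*sin(t1+t2) = -7.8272
Distance to target:
d = sqrt((-9.9 - -4.4422)^2 + (-1.0 - -7.8272)^2)
= sqrt(29.7875 + 46.6112)
= 8.7406 m


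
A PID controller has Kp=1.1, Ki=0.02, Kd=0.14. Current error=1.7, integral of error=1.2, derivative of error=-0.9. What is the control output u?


u = Kp*e + Ki*int(e) + Kd*de/dt
= 1.1*1.7 + 0.02*1.2 + 0.14*(-0.9)
= 1.87 + 0.024 + -0.126
= 1.768


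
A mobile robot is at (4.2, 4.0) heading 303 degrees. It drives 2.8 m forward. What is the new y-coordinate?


y_new = y0 + d*sin(theta)
= 4.0 + 2.8*sin(303)
= 4.0 + -2.3483
= 1.6517


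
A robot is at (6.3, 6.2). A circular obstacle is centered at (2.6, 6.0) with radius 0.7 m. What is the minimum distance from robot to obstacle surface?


center_dist = sqrt((6.3-2.6)^2 + (6.2-6.0)^2)
= sqrt(13.69 + 0.04)
= 3.7054
min_dist = center_dist - radius = 3.7054 - 0.7 = 3.0054 m


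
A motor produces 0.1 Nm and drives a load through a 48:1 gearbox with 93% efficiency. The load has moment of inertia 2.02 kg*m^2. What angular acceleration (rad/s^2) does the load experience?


tau_out = tau_motor * N * eta
= 0.1 * 48 * 0.93 = 4.464 Nm
alpha = tau_out / I = 4.464 / 2.02
= 2.2099 rad/s^2


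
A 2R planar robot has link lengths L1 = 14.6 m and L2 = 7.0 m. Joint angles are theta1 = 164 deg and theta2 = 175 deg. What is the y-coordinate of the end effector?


Convert angles to radians: theta1 = 2.8623, theta2 = 3.0543
y = L1*sin(theta1) + L2*sin(theta1+theta2)
y = 4.0243 + -2.5086
y = 1.5157


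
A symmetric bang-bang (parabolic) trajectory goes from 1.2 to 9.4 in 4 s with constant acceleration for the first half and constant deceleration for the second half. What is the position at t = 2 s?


Symmetric rest-to-rest: each phase covers (pf-p0)/2 in time T/2. 0.5*a*(T/2)^2 = (pf-p0)/2 => a = 4*(pf-p0)/T^2
a = 4*(9.4-1.2)/4^2 = 2.05
t = 2 is in the acceleration phase (t <= T/2).
p = p0 + 0.5*a*t^2 = 1.2 + 0.5*2.05*2^2
= 5.3


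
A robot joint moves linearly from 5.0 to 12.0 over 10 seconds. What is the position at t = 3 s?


s = t/T = 3/10 = 0.3
p(t) = p0 + (pf-p0)*s
= 5.0 + (12.0 - 5.0) * 0.3
= 7.1


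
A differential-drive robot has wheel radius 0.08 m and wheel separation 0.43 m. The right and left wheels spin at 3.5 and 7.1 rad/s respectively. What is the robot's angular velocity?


vR = r*wR = 0.08*3.5 = 0.28 m/s
vL = r*wL = 0.08*7.1 = 0.568 m/s
v = (vR+vL)/2 = 0.424 m/s
omega = (vR-vL)/L = -0.6698 rad/s
angular velocity = -0.6698 rad/s


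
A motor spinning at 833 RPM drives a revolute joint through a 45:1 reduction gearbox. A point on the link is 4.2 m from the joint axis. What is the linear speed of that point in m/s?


omega_motor = 833 * 2*pi/60 = 87.2316 rad/s
omega_joint = omega_motor / 45 = 1.9385 rad/s
v = omega_joint * r = 1.9385 * 4.2
= 8.1416 m/s


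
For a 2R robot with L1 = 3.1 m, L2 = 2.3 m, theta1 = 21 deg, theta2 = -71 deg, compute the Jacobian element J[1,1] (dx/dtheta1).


J[1,1] = -L1*sin(t1) - L2*sin(t1+t2)
= -3.1*sin(21) - 2.3*sin(-50)
= 0.651


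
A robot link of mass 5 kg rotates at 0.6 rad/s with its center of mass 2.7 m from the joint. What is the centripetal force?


F = m * omega^2 * r
= 5 * 0.6^2 * 2.7
= 5 * 0.36 * 2.7
= 4.86 N


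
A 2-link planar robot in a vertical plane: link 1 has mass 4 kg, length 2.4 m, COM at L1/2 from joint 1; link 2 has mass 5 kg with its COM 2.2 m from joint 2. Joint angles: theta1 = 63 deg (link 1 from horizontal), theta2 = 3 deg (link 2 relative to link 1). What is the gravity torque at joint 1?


Horizontal distance from joint 1 to link-1 COM:
  x_c1 = (L1/2)*cos(t1) = 1.2 * 0.454 = 0.5448 m
Horizontal distance from joint 1 to link-2 COM:
  x_c2 = L1*cos(t1) + Lc2*cos(t1+t2)
       = 2.4*0.454 + 2.2*0.4067 = 1.9844 m
tau1 = m1*g*x_c1 + m2*g*x_c2
     = 4*9.81*0.5448 + 5*9.81*1.9844
     = 21.3775 + 97.3347
     = 118.7122 Nm


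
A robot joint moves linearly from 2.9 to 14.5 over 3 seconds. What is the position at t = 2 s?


s = t/T = 2/3 = 0.6667
p(t) = p0 + (pf-p0)*s
= 2.9 + (14.5 - 2.9) * 0.6667
= 10.6333


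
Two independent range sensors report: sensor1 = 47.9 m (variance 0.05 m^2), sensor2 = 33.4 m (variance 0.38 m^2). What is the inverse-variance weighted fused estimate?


w1 = (1/var1) / (1/var1 + 1/var2)
   = 20.0 / (20.0 + 2.6316) = 0.8837
w2 = 1 - w1 = 0.1163
fused = w1*s1 + w2*s2 = 42.3302 + 3.8837
= 46.214 m


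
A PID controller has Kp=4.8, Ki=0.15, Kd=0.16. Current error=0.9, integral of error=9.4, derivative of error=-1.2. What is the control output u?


u = Kp*e + Ki*int(e) + Kd*de/dt
= 4.8*0.9 + 0.15*9.4 + 0.16*(-1.2)
= 4.32 + 1.41 + -0.192
= 5.538


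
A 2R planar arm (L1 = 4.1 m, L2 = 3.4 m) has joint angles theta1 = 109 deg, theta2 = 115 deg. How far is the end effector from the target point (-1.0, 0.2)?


End effector via forward kinematics:
x = L1*cos(t1) + L2*cos(t1+t2) = -3.7806
y = L1*sin(t1) + L2*sin(t1+t2) = 1.5148
Distance to target:
d = sqrt((-1.0 - -3.7806)^2 + (0.2 - 1.5148)^2)
= sqrt(7.7317 + 1.7287)
= 3.0758 m


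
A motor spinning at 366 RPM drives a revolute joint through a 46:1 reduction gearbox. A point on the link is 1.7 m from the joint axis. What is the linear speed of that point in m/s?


omega_motor = 366 * 2*pi/60 = 38.3274 rad/s
omega_joint = omega_motor / 46 = 0.8332 rad/s
v = omega_joint * r = 0.8332 * 1.7
= 1.4164 m/s


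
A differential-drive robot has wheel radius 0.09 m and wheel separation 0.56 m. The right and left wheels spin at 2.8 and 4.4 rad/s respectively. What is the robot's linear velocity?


vR = r*wR = 0.09*2.8 = 0.252 m/s
vL = r*wL = 0.09*4.4 = 0.396 m/s
v = (vR+vL)/2 = 0.324 m/s
omega = (vR-vL)/L = -0.2571 rad/s
linear velocity = 0.324 m/s


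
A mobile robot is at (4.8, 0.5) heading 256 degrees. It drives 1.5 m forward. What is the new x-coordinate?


x_new = x0 + d*cos(theta)
= 4.8 + 1.5*cos(256)
= 4.8 + -0.3629
= 4.4371


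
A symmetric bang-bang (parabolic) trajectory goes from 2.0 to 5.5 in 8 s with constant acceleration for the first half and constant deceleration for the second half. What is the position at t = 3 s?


Symmetric rest-to-rest: each phase covers (pf-p0)/2 in time T/2. 0.5*a*(T/2)^2 = (pf-p0)/2 => a = 4*(pf-p0)/T^2
a = 4*(5.5-2.0)/8^2 = 0.2188
t = 3 is in the acceleration phase (t <= T/2).
p = p0 + 0.5*a*t^2 = 2.0 + 0.5*0.2188*3^2
= 2.9844


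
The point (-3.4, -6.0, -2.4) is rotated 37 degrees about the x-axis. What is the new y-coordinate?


Rotation about x-axis: y' = y*cos(theta) - z*sin(theta)
= -6.0 * 0.7986 - -2.4 * 0.6018
= -3.3475


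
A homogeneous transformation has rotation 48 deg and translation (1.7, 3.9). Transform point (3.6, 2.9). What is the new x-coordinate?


x' = cos(theta)*px - sin(theta)*py + tx
= 0.6691*3.6 - 0.7431*2.9 + 1.7
= 1.9538


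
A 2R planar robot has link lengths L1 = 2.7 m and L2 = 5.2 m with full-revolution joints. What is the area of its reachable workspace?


r_max = L1 + L2 = 7.9 m
r_min = |L1 - L2| = 2.5 m
Area = pi*(r_max^2 - r_min^2)
= pi*(62.41 - 6.25)
= pi * 56.16
= 176.4318 m^2


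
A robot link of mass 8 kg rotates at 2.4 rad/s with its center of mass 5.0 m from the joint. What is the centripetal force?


F = m * omega^2 * r
= 8 * 2.4^2 * 5.0
= 8 * 5.76 * 5.0
= 230.4 N


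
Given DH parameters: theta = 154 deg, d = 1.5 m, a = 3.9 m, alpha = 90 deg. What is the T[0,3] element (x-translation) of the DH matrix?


T[0,3] = a * cos(theta)
= 3.9 * cos(154 deg)
= 3.9 * -0.8988
= -3.5053


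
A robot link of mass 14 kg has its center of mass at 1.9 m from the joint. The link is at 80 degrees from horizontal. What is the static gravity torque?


tau = m*g*L*cos(angle)
= 14 * 9.81 * 1.9 * cos(80 deg)
= 14 * 9.81 * 1.9 * 0.1736
= 45.3128 Nm


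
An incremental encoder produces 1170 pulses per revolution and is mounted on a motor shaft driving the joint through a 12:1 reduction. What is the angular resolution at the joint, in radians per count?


counts per rev = 1170
effective counts at joint = 1170 * 12 = 14040
resolution = 2*pi / 14040
= 4.4752e-04 rad/count
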